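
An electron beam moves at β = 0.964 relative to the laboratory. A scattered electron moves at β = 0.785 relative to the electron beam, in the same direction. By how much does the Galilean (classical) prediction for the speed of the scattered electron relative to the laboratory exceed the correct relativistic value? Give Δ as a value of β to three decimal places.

Galilean: u_cl = 0.785 + 0.964 = 1.7490.
Relativistic: u_rel = (0.785 + 0.964) / (1 + 0.785·0.964) = 1.7490/1.7567 = 0.9956.
Δ = 1.7490 − 0.9956 = 0.7534.
(The classical prediction exceeds c; the relativistic result does not.)

Δ = 0.753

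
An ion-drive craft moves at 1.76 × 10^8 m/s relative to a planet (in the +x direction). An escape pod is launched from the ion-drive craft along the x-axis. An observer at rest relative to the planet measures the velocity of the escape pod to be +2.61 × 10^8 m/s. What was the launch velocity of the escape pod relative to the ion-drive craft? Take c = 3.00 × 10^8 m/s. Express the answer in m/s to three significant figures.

+1.74 × 10^8 m/s

v = 0.587c, u = 0.870c.
Invert the composition law: u' = (u − v)/(1 − uv/c²).
u' = (0.870 − 0.587) / (1 − (0.870)(0.587)) = 0.2833/0.4896 = 0.5787.
u' = 0.5787 × 3.00 × 10^8 m/s.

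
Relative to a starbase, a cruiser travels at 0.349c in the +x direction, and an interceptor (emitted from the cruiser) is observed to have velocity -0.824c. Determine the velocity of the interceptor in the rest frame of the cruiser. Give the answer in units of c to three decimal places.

-0.911c

Invert the composition law: u' = (u − v)/(1 − uv/c²).
u' = (-0.824 − 0.349) / (1 − (-0.824)(0.349)) = -1.1730/1.2876 = -0.9110.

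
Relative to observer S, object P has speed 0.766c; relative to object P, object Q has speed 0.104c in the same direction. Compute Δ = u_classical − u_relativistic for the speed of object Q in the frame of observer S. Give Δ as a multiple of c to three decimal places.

Galilean: u_cl = 0.104 + 0.766 = 0.8700.
Relativistic: u_rel = (0.104 + 0.766) / (1 + 0.104·0.766) = 0.8700/1.0797 = 0.8058.
Δ = 0.8700 − 0.8058 = 0.0642.

Δ = 0.064c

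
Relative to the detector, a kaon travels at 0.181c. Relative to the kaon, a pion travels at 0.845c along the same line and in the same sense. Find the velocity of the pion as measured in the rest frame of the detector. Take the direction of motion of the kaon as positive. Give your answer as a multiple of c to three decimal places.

With v = 0.181 and u' = 0.845 (in units of c),
u = (u' + v)/(1 + u'v/c²):
u = (0.845 + 0.181) / (1 + 0.845·0.181) = 1.0260/1.1529 = 0.8899

0.890c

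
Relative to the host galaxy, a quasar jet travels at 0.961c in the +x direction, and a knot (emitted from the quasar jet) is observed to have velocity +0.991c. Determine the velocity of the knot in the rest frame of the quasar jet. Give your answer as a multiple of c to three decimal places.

Invert the composition law: u' = (u − v)/(1 − uv/c²).
u' = (0.991 − 0.961) / (1 − (0.991)(0.961)) = 0.0300/0.0476 = 0.6296.

+0.630c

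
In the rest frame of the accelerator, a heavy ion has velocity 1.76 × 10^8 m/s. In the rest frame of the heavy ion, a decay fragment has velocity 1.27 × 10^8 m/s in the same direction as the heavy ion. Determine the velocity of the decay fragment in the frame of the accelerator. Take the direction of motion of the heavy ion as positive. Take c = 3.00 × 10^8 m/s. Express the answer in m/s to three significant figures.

2.43 × 10^8 m/s

In units of c (dividing by 3.00 × 10^8 m/s): v = 0.587, u' = 0.423.
u = (u' + v)/(1 + u'v/c²):
u = (0.423 + 0.587) / (1 + 0.423·0.587) = 1.0100/1.2484 = 0.8091
Converting back: u = 0.8091 × 3.00 × 10^8 m/s.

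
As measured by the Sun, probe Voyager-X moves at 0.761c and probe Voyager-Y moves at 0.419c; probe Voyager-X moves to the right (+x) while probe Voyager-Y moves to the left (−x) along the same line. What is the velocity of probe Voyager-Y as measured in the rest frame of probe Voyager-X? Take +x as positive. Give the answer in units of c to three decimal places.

-0.895c

β_A = 0.761, β_B = -0.419.
Transform to A's frame with the inverse velocity-addition law: u' = (u − v)/(1 − uv/c²), taking u = β_B and v = β_A.
u' = (-0.419 − 0.761) / (1 − (0.761)(-0.419)) = -1.1800/1.3189 = -0.8947.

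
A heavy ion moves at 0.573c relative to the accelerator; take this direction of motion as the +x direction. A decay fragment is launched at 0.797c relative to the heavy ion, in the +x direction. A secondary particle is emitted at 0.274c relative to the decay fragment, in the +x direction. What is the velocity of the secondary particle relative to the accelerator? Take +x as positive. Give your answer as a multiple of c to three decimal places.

Apply u = (u' + v)/(1 + u'v/c²) successively, working outward toward the accelerator.
Start: velocity of the heavy ion relative to the accelerator = 0.5730c.
Compose with the decay fragment (u' = 0.797 in the heavy ion frame): u_1 = (0.797 + 0.573) / (1 + 0.797·0.573) = 1.3700/1.4567 = 0.9405.
Compose with the secondary particle (u' = 0.274 in the decay fragment frame): u_2 = (0.274 + 0.940) / (1 + 0.274·0.940) = 1.2145/1.2577 = 0.9657.

0.966c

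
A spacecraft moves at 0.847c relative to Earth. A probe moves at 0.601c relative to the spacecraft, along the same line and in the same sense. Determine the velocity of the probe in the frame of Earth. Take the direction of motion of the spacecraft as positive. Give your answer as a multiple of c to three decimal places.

0.960c

With v = 0.847 and u' = 0.601 (in units of c),
u = (u' + v)/(1 + u'v/c²):
u = (0.601 + 0.847) / (1 + 0.601·0.847) = 1.4480/1.5090 = 0.9595
(Galilean addition would give +1.448c, exceeding c.)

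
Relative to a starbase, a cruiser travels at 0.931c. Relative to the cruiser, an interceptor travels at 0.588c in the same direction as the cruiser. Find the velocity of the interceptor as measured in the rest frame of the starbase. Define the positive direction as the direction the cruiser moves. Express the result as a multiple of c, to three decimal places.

With v = 0.931 and u' = 0.588 (in units of c),
u = (u' + v)/(1 + u'v/c²):
u = (0.588 + 0.931) / (1 + 0.588·0.931) = 1.5190/1.5474 = 0.9816
(Galilean addition would give +1.519c, exceeding c.)

0.982c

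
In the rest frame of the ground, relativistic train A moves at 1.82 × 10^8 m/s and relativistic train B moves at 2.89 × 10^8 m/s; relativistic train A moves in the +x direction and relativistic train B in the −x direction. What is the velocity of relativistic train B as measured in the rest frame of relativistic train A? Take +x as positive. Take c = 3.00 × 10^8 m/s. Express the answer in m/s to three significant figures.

-2.97 × 10^8 m/s

β_A = 0.607, β_B = -0.963 (dividing each by c = 3.00 × 10^8 m/s).
Transform to A's frame with the inverse velocity-addition law: u' = (u − v)/(1 − uv/c²), taking u = β_B and v = β_A.
u' = (-0.963 − 0.607) / (1 − (0.607)(-0.963)) = -1.5700/1.5844 = -0.9909.
u' = -0.9909 × 3.00 × 10^8 m/s.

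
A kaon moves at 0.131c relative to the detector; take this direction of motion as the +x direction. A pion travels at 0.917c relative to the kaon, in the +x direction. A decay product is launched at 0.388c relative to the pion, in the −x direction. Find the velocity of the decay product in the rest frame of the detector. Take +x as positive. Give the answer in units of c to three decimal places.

+0.860c

Apply u = (u' + v)/(1 + u'v/c²) successively, working outward toward the detector.
Start: velocity of the kaon relative to the detector = 0.1310c.
Compose with the pion (u' = 0.917 in the kaon frame): u_1 = (0.917 + 0.131) / (1 + 0.917·0.131) = 1.0480/1.1201 = 0.9356.
Compose with the decay product (u' = -0.388 in the pion frame): u_2 = (-0.388 + 0.936) / (1 + (-0.388)·0.936) = 0.5476/0.6370 = 0.8597.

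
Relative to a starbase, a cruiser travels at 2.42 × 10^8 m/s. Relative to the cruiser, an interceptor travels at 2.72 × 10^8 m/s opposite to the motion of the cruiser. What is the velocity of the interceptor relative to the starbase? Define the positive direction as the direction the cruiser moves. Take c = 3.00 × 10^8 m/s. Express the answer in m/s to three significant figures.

-1.12 × 10^8 m/s

In units of c (dividing by 3.00 × 10^8 m/s): v = 0.807, u' = -0.907.
u = (u' + v)/(1 + u'v/c²):
u = (-0.907 + 0.807) / (1 + (-0.907)·0.807) = -0.1000/0.2686 = -0.3723
(Galilean addition would give -0.100c.)
Converting back: u = -0.3723 × 3.00 × 10^8 m/s.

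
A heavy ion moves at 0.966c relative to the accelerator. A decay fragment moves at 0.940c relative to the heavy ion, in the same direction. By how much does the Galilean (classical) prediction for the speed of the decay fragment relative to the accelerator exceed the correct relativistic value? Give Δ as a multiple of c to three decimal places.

Δ = 0.907c

Galilean: u_cl = 0.940 + 0.966 = 1.9060.
Relativistic: u_rel = (0.940 + 0.966) / (1 + 0.940·0.966) = 1.9060/1.9080 = 0.9989.
Δ = 1.9060 − 0.9989 = 0.9071.
(The classical prediction exceeds c; the relativistic result does not.)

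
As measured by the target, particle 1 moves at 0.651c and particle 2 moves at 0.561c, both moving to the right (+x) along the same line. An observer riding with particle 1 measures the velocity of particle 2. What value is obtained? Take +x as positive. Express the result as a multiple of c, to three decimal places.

β_A = 0.651, β_B = 0.561.
Transform to A's frame with the inverse velocity-addition law: u' = (u − v)/(1 − uv/c²), taking u = β_B and v = β_A.
u' = (0.561 − 0.651) / (1 − (0.651)(0.561)) = -0.0900/0.6348 = -0.1418.

-0.142c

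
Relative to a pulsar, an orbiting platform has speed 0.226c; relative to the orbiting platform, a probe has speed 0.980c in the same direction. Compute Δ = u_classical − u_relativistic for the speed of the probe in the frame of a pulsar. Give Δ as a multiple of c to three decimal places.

Galilean: u_cl = 0.980 + 0.226 = 1.2060.
Relativistic: u_rel = (0.980 + 0.226) / (1 + 0.980·0.226) = 1.2060/1.2215 = 0.9873.
Δ = 1.2060 − 0.9873 = 0.2187.
(The classical prediction exceeds c; the relativistic result does not.)

Δ = 0.219c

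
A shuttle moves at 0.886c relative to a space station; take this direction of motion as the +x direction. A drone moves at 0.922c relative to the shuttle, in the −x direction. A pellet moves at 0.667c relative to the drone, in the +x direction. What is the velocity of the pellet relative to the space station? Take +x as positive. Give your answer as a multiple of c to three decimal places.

+0.541c

Apply u = (u' + v)/(1 + u'v/c²) successively, working outward toward the space station.
Start: velocity of the shuttle relative to the space station = 0.8860c.
Compose with the drone (u' = -0.922 in the shuttle frame): u_1 = (-0.922 + 0.886) / (1 + (-0.922)·0.886) = -0.0360/0.1831 = -0.1966.
Compose with the pellet (u' = 0.667 in the drone frame): u_2 = (0.667 + (-0.197)) / (1 + 0.667·(-0.197)) = 0.4704/0.8689 = 0.5414.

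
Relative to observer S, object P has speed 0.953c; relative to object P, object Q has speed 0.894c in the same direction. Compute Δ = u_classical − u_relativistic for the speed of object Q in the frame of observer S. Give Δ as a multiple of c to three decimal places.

Δ = 0.850c

Galilean: u_cl = 0.894 + 0.953 = 1.8470.
Relativistic: u_rel = (0.894 + 0.953) / (1 + 0.894·0.953) = 1.8470/1.8520 = 0.9973.
Δ = 1.8470 − 0.9973 = 0.8497.
(The classical prediction exceeds c; the relativistic result does not.)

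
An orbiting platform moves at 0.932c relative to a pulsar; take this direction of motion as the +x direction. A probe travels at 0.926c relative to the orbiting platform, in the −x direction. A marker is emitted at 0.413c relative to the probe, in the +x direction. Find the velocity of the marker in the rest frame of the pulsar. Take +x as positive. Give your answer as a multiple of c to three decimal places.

Apply u = (u' + v)/(1 + u'v/c²) successively, working outward toward the pulsar.
Start: velocity of the orbiting platform relative to the pulsar = 0.9320c.
Compose with the probe (u' = -0.926 in the orbiting platform frame): u_1 = (-0.926 + 0.932) / (1 + (-0.926)·0.932) = 0.0060/0.1370 = 0.0438.
Compose with the marker (u' = 0.413 in the probe frame): u_2 = (0.413 + 0.044) / (1 + 0.413·0.044) = 0.4568/1.0181 = 0.4487.

+0.449c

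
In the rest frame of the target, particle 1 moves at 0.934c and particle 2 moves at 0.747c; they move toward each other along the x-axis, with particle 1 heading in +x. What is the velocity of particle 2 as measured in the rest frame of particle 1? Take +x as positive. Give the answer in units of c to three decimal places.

β_A = 0.934, β_B = -0.747.
Transform to A's frame with the inverse velocity-addition law: u' = (u − v)/(1 − uv/c²), taking u = β_B and v = β_A.
u' = (-0.747 − 0.934) / (1 − (0.934)(-0.747)) = -1.6810/1.6977 = -0.9902.

-0.990c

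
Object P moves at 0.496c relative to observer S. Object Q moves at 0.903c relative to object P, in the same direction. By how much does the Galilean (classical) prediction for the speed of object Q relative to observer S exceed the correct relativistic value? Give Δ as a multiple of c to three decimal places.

Galilean: u_cl = 0.903 + 0.496 = 1.3990.
Relativistic: u_rel = (0.903 + 0.496) / (1 + 0.903·0.496) = 1.3990/1.4479 = 0.9662.
Δ = 1.3990 − 0.9662 = 0.4328.
(The classical prediction exceeds c; the relativistic result does not.)

Δ = 0.433c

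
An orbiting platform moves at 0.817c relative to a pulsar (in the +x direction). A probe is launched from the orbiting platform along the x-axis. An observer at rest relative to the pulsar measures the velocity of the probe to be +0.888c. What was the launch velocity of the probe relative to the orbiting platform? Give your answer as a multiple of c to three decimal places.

Invert the composition law: u' = (u − v)/(1 − uv/c²).
u' = (0.888 − 0.817) / (1 − (0.888)(0.817)) = 0.0710/0.2745 = 0.2586.

+0.259c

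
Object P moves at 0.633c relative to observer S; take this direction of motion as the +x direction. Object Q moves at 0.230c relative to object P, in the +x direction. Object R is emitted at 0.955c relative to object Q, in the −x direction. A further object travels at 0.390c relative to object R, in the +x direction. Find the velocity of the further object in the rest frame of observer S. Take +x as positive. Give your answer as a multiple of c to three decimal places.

Apply u = (u' + v)/(1 + u'v/c²) successively, working outward toward observer S.
Start: velocity of object P relative to observer S = 0.6330c.
Compose with object Q (u' = 0.230 in object P frame): u_1 = (0.230 + 0.633) / (1 + 0.230·0.633) = 0.8630/1.1456 = 0.7533.
Compose with object R (u' = -0.955 in object Q frame): u_2 = (-0.955 + 0.753) / (1 + (-0.955)·0.753) = -0.2017/0.2806 = -0.7188.
Compose with the further object (u' = 0.390 in object R frame): u_3 = (0.390 + (-0.719)) / (1 + 0.390·(-0.719)) = -0.3288/0.7197 = -0.4569.

-0.457c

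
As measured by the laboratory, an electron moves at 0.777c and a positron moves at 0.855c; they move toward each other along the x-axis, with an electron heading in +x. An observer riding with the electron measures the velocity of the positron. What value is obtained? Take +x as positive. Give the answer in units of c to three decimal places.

-0.981c

β_A = 0.777, β_B = -0.855.
Transform to A's frame with the inverse velocity-addition law: u' = (u − v)/(1 − uv/c²), taking u = β_B and v = β_A.
u' = (-0.855 − 0.777) / (1 − (0.777)(-0.855)) = -1.6320/1.6643 = -0.9806.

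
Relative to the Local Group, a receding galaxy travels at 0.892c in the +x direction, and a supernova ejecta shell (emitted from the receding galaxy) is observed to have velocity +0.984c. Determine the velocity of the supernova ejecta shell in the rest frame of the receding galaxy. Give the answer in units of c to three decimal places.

+0.752c

Invert the composition law: u' = (u − v)/(1 − uv/c²).
u' = (0.984 − 0.892) / (1 − (0.984)(0.892)) = 0.0920/0.1223 = 0.7524.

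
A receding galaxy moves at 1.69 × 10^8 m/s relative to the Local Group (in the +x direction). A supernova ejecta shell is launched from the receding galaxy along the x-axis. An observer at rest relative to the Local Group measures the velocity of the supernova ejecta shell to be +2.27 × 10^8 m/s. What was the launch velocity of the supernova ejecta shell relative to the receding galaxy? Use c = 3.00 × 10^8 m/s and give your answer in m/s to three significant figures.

v = 0.563c, u = 0.757c.
Invert the composition law: u' = (u − v)/(1 − uv/c²).
u' = (0.757 − 0.563) / (1 − (0.757)(0.563)) = 0.1933/0.5737 = 0.3370.
u' = 0.3370 × 3.00 × 10^8 m/s.

+1.01 × 10^8 m/s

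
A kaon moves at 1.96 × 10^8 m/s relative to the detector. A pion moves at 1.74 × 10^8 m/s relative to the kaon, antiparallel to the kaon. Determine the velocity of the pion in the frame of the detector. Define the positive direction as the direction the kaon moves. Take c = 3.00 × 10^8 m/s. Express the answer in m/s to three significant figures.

+3.54 × 10^7 m/s

In units of c (dividing by 3.00 × 10^8 m/s): v = 0.653, u' = -0.580.
u = (u' + v)/(1 + u'v/c²):
u = (-0.580 + 0.653) / (1 + (-0.580)·0.653) = 0.0733/0.6211 = 0.1181
(Galilean addition would give +0.073c.)
Converting back: u = 0.1181 × 3.00 × 10^8 m/s.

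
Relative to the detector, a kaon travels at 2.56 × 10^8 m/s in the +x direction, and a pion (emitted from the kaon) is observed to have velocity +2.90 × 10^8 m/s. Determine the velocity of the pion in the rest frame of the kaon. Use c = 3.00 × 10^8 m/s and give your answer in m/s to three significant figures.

v = 0.853c, u = 0.967c.
Invert the composition law: u' = (u − v)/(1 − uv/c²).
u' = (0.967 − 0.853) / (1 − (0.967)(0.853)) = 0.1133/0.1751 = 0.6472.
u' = 0.6472 × 3.00 × 10^8 m/s.

+1.94 × 10^8 m/s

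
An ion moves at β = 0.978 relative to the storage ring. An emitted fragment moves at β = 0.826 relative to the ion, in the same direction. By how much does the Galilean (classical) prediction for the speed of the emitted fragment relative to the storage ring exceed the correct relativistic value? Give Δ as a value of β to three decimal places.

Δ = 0.806

Galilean: u_cl = 0.826 + 0.978 = 1.8040.
Relativistic: u_rel = (0.826 + 0.978) / (1 + 0.826·0.978) = 1.8040/1.8078 = 0.9979.
Δ = 1.8040 − 0.9979 = 0.8061.
(The classical prediction exceeds c; the relativistic result does not.)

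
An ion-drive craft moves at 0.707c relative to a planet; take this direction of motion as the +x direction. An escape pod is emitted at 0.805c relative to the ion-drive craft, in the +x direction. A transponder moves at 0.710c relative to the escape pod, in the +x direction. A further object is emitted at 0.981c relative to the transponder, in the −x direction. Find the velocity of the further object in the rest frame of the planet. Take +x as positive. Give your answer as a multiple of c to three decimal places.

Apply u = (u' + v)/(1 + u'v/c²) successively, working outward toward the planet.
Start: velocity of the ion-drive craft relative to the planet = 0.7070c.
Compose with the escape pod (u' = 0.805 in the ion-drive craft frame): u_1 = (0.805 + 0.707) / (1 + 0.805·0.707) = 1.5120/1.5691 = 0.9636.
Compose with the transponder (u' = 0.710 in the escape pod frame): u_2 = (0.710 + 0.964) / (1 + 0.710·0.964) = 1.6736/1.6841 = 0.9937.
Compose with the further object (u' = -0.981 in the transponder frame): u_3 = (-0.981 + 0.994) / (1 + (-0.981)·0.994) = 0.0127/0.0252 = 0.5062.

+0.506c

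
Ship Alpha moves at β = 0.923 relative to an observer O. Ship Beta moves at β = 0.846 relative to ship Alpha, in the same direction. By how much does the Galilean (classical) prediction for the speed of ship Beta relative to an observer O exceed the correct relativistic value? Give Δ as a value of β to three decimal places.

Galilean: u_cl = 0.846 + 0.923 = 1.7690.
Relativistic: u_rel = (0.846 + 0.923) / (1 + 0.846·0.923) = 1.7690/1.7809 = 0.9933.
Δ = 1.7690 − 0.9933 = 0.7757.
(The classical prediction exceeds c; the relativistic result does not.)

Δ = 0.776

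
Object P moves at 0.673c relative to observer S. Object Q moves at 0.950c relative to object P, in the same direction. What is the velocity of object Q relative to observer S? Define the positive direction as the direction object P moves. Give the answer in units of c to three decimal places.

0.990c

With v = 0.673 and u' = 0.950 (in units of c),
u = (u' + v)/(1 + u'v/c²):
u = (0.950 + 0.673) / (1 + 0.950·0.673) = 1.6230/1.6394 = 0.9900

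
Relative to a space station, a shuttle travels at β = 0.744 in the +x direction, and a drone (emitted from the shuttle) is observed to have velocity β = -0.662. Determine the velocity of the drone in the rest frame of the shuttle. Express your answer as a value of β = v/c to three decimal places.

β = -0.942

Invert the composition law: u' = (u − v)/(1 − uv/c²).
u' = (-0.662 − 0.744) / (1 − (-0.662)(0.744)) = -1.4060/1.4925 = -0.9420.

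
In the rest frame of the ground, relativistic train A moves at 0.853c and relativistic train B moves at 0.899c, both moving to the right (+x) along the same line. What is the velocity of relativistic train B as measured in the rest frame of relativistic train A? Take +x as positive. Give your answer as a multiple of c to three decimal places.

β_A = 0.853, β_B = 0.899.
Transform to A's frame with the inverse velocity-addition law: u' = (u − v)/(1 − uv/c²), taking u = β_B and v = β_A.
u' = (0.899 − 0.853) / (1 − (0.853)(0.899)) = 0.0460/0.2332 = 0.1973.

+0.197c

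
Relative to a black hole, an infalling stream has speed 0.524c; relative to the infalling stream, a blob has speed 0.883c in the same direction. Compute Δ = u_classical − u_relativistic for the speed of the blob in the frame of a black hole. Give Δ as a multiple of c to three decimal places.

Galilean: u_cl = 0.883 + 0.524 = 1.4070.
Relativistic: u_rel = (0.883 + 0.524) / (1 + 0.883·0.524) = 1.4070/1.4627 = 0.9619.
Δ = 1.4070 − 0.9619 = 0.4451.
(The classical prediction exceeds c; the relativistic result does not.)

Δ = 0.445c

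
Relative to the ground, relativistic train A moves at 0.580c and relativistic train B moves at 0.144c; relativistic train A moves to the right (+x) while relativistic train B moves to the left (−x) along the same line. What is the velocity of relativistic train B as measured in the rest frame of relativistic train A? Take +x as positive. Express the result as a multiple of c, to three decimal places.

-0.668c

β_A = 0.580, β_B = -0.144.
Transform to A's frame with the inverse velocity-addition law: u' = (u − v)/(1 − uv/c²), taking u = β_B and v = β_A.
u' = (-0.144 − 0.580) / (1 − (0.580)(-0.144)) = -0.7240/1.0835 = -0.6682.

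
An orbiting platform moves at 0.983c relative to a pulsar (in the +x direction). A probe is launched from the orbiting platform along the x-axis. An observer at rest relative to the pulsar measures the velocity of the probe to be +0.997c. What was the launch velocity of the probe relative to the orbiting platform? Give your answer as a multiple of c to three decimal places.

+0.702c

Invert the composition law: u' = (u − v)/(1 − uv/c²).
u' = (0.997 − 0.983) / (1 − (0.997)(0.983)) = 0.0140/0.0199 = 0.7018.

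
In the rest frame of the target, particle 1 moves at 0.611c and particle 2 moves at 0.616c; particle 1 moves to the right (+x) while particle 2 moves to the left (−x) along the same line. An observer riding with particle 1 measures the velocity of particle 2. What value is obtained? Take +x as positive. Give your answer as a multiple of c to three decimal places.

β_A = 0.611, β_B = -0.616.
Transform to A's frame with the inverse velocity-addition law: u' = (u − v)/(1 − uv/c²), taking u = β_B and v = β_A.
u' = (-0.616 − 0.611) / (1 − (0.611)(-0.616)) = -1.2270/1.3764 = -0.8915.

-0.891c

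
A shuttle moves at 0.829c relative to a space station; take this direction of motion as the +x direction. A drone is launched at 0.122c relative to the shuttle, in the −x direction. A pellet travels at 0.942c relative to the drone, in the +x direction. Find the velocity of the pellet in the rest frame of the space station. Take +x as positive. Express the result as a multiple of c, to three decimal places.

Apply u = (u' + v)/(1 + u'v/c²) successively, working outward toward the space station.
Start: velocity of the shuttle relative to the space station = 0.8290c.
Compose with the drone (u' = -0.122 in the shuttle frame): u_1 = (-0.122 + 0.829) / (1 + (-0.122)·0.829) = 0.7070/0.8989 = 0.7866.
Compose with the pellet (u' = 0.942 in the drone frame): u_2 = (0.942 + 0.787) / (1 + 0.942·0.787) = 1.7286/1.7409 = 0.9929.

+0.993c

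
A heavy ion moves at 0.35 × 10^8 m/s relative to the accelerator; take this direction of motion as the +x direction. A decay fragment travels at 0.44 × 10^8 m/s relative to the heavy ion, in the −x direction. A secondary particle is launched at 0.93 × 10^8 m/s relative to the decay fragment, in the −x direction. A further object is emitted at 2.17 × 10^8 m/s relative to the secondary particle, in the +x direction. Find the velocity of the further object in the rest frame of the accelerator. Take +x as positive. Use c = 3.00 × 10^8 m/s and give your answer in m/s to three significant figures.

Apply u = (u' + v)/(1 + u'v/c²) successively, working outward toward the accelerator.
(Dividing each given speed by c = 3.00 × 10^8 m/s to work in units of c.)
Start: velocity of the heavy ion relative to the accelerator = 0.1167c.
Compose with the decay fragment (u' = -0.147 in the heavy ion frame): u_1 = (-0.147 + 0.117) / (1 + (-0.147)·0.117) = -0.0300/0.9829 = -0.0305.
Compose with the secondary particle (u' = -0.310 in the decay fragment frame): u_2 = (-0.310 + (-0.031)) / (1 + (-0.310)·(-0.031)) = -0.3405/1.0095 = -0.3373.
Compose with the further object (u' = 0.723 in the secondary particle frame): u_3 = (0.723 + (-0.337)) / (1 + 0.723·(-0.337)) = 0.3860/0.7560 = 0.5106.
So u = 0.5106 × 3.00 × 10^8 m/s.

+1.53 × 10^8 m/s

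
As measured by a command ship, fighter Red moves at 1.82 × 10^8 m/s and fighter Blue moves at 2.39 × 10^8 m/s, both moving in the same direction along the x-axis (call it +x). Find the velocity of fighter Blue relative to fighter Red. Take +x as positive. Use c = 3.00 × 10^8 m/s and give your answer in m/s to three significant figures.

β_A = 0.607, β_B = 0.797 (dividing each by c = 3.00 × 10^8 m/s).
Transform to A's frame with the inverse velocity-addition law: u' = (u − v)/(1 − uv/c²), taking u = β_B and v = β_A.
u' = (0.797 − 0.607) / (1 − (0.607)(0.797)) = 0.1900/0.5167 = 0.3677.
u' = 0.3677 × 3.00 × 10^8 m/s.

+1.10 × 10^8 m/s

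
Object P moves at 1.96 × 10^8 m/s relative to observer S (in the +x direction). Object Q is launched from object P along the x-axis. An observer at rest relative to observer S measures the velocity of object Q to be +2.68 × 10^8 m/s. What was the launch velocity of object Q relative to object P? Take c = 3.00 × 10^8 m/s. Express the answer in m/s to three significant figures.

v = 0.653c, u = 0.893c.
Invert the composition law: u' = (u − v)/(1 − uv/c²).
u' = (0.893 − 0.653) / (1 − (0.893)(0.653)) = 0.2400/0.4164 = 0.5764.
u' = 0.5764 × 3.00 × 10^8 m/s.

+1.73 × 10^8 m/s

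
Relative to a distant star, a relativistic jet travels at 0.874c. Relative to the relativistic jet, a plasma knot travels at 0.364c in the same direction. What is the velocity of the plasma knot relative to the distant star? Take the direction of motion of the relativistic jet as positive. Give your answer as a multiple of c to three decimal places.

With v = 0.874 and u' = 0.364 (in units of c),
u = (u' + v)/(1 + u'v/c²):
u = (0.364 + 0.874) / (1 + 0.364·0.874) = 1.2380/1.3181 = 0.9392
(Galilean addition would give +1.238c, exceeding c.)

0.939c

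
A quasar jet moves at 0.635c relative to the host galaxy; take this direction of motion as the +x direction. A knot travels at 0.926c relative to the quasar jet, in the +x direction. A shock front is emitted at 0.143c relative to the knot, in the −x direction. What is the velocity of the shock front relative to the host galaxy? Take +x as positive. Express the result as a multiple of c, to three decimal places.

+0.977c

Apply u = (u' + v)/(1 + u'v/c²) successively, working outward toward the host galaxy.
Start: velocity of the quasar jet relative to the host galaxy = 0.6350c.
Compose with the knot (u' = 0.926 in the quasar jet frame): u_1 = (0.926 + 0.635) / (1 + 0.926·0.635) = 1.5610/1.5880 = 0.9830.
Compose with the shock front (u' = -0.143 in the knot frame): u_2 = (-0.143 + 0.983) / (1 + (-0.143)·0.983) = 0.8400/0.8594 = 0.9774.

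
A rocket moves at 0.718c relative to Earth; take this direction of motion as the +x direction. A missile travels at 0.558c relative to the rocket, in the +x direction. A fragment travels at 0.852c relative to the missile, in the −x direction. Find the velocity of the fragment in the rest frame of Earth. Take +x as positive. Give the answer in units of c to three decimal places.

+0.264c

Apply u = (u' + v)/(1 + u'v/c²) successively, working outward toward Earth.
Start: velocity of the rocket relative to Earth = 0.7180c.
Compose with the missile (u' = 0.558 in the rocket frame): u_1 = (0.558 + 0.718) / (1 + 0.558·0.718) = 1.2760/1.4006 = 0.9110.
Compose with the fragment (u' = -0.852 in the missile frame): u_2 = (-0.852 + 0.911) / (1 + (-0.852)·0.911) = 0.0590/0.2238 = 0.2636.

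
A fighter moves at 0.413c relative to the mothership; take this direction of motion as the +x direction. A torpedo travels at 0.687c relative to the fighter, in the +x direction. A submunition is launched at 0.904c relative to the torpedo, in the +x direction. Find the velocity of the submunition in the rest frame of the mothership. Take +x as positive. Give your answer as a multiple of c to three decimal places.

Apply u = (u' + v)/(1 + u'v/c²) successively, working outward toward the mothership.
Start: velocity of the fighter relative to the mothership = 0.4130c.
Compose with the torpedo (u' = 0.687 in the fighter frame): u_1 = (0.687 + 0.413) / (1 + 0.687·0.413) = 1.1000/1.2837 = 0.8569.
Compose with the submunition (u' = 0.904 in the torpedo frame): u_2 = (0.904 + 0.857) / (1 + 0.904·0.857) = 1.7609/1.7746 = 0.9923.

0.992c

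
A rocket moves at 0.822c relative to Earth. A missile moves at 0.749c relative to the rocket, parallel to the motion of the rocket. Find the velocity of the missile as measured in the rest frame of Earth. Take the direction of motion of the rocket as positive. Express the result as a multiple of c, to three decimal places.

0.972c

With v = 0.822 and u' = 0.749 (in units of c),
u = (u' + v)/(1 + u'v/c²):
u = (0.749 + 0.822) / (1 + 0.749·0.822) = 1.5710/1.6157 = 0.9723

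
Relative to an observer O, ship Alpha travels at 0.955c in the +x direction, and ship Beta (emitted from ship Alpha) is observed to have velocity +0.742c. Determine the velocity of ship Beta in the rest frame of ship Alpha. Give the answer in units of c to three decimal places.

-0.731c

Invert the composition law: u' = (u − v)/(1 − uv/c²).
u' = (0.742 − 0.955) / (1 − (0.742)(0.955)) = -0.2130/0.2914 = -0.7310.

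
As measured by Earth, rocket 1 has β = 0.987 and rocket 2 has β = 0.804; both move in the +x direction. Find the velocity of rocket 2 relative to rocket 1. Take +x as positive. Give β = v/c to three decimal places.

β = -0.886

β_A = 0.987, β_B = 0.804.
Transform to A's frame with the inverse velocity-addition law: u' = (u − v)/(1 − uv/c²), taking u = β_B and v = β_A.
u' = (0.804 − 0.987) / (1 − (0.987)(0.804)) = -0.1830/0.2065 = -0.8864.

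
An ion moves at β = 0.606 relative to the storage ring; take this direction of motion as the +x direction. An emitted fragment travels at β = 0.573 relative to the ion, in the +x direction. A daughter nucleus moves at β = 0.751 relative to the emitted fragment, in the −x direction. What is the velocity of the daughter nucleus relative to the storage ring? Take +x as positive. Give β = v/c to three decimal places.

Apply u = (u' + v)/(1 + u'v/c²) successively, working outward toward the storage ring.
Start: velocity of the ion relative to the storage ring = 0.6060c.
Compose with the emitted fragment (u' = 0.573 in the ion frame): u_1 = (0.573 + 0.606) / (1 + 0.573·0.606) = 1.1790/1.3472 = 0.8751.
Compose with the daughter nucleus (u' = -0.751 in the emitted fragment frame): u_2 = (-0.751 + 0.875) / (1 + (-0.751)·0.875) = 0.1241/0.3428 = 0.3621.

β = +0.362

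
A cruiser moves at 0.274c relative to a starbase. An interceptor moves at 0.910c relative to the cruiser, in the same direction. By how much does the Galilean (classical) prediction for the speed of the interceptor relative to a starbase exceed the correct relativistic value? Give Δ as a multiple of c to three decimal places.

Galilean: u_cl = 0.910 + 0.274 = 1.1840.
Relativistic: u_rel = (0.910 + 0.274) / (1 + 0.910·0.274) = 1.1840/1.2493 = 0.9477.
Δ = 1.1840 − 0.9477 = 0.2363.
(The classical prediction exceeds c; the relativistic result does not.)

Δ = 0.236c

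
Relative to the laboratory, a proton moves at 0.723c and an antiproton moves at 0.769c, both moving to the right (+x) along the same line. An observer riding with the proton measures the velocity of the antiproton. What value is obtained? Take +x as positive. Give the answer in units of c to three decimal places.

β_A = 0.723, β_B = 0.769.
Transform to A's frame with the inverse velocity-addition law: u' = (u − v)/(1 − uv/c²), taking u = β_B and v = β_A.
u' = (0.769 − 0.723) / (1 − (0.723)(0.769)) = 0.0460/0.4440 = 0.1036.

+0.104c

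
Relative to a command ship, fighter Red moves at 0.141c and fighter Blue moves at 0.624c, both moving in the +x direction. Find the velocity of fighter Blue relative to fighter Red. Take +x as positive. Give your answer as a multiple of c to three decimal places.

+0.530c

β_A = 0.141, β_B = 0.624.
Transform to A's frame with the inverse velocity-addition law: u' = (u − v)/(1 − uv/c²), taking u = β_B and v = β_A.
u' = (0.624 − 0.141) / (1 − (0.141)(0.624)) = 0.4830/0.9120 = 0.5296.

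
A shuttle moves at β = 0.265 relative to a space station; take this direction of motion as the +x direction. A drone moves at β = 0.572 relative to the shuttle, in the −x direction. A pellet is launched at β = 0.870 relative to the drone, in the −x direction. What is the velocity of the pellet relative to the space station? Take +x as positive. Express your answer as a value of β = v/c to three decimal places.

Apply u = (u' + v)/(1 + u'v/c²) successively, working outward toward the space station.
Start: velocity of the shuttle relative to the space station = 0.2650c.
Compose with the drone (u' = -0.572 in the shuttle frame): u_1 = (-0.572 + 0.265) / (1 + (-0.572)·0.265) = -0.3070/0.8484 = -0.3618.
Compose with the pellet (u' = -0.870 in the drone frame): u_2 = (-0.870 + (-0.362)) / (1 + (-0.870)·(-0.362)) = -1.2318/1.3148 = -0.9369.

β = -0.937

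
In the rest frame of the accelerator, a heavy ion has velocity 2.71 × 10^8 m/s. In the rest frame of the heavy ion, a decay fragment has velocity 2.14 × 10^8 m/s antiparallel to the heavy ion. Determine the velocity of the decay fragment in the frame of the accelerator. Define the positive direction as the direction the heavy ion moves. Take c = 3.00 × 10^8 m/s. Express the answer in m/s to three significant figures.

+1.60 × 10^8 m/s

In units of c (dividing by 3.00 × 10^8 m/s): v = 0.903, u' = -0.713.
u = (u' + v)/(1 + u'v/c²):
u = (-0.713 + 0.903) / (1 + (-0.713)·0.903) = 0.1900/0.3556 = 0.5343
Converting back: u = 0.5343 × 3.00 × 10^8 m/s.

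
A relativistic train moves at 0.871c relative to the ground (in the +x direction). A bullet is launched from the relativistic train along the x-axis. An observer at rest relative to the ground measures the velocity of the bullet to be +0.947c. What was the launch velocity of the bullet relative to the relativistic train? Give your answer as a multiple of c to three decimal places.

+0.434c

Invert the composition law: u' = (u − v)/(1 − uv/c²).
u' = (0.947 − 0.871) / (1 − (0.947)(0.871)) = 0.0760/0.1752 = 0.4339.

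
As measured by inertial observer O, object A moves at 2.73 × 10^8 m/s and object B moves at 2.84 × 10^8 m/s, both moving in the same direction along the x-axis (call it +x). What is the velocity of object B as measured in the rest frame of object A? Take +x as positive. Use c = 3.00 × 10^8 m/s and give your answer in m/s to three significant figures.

+7.94 × 10^7 m/s

β_A = 0.910, β_B = 0.947 (dividing each by c = 3.00 × 10^8 m/s).
Transform to A's frame with the inverse velocity-addition law: u' = (u − v)/(1 − uv/c²), taking u = β_B and v = β_A.
u' = (0.947 − 0.910) / (1 − (0.910)(0.947)) = 0.0367/0.1385 = 0.2647.
u' = 0.2647 × 3.00 × 10^8 m/s.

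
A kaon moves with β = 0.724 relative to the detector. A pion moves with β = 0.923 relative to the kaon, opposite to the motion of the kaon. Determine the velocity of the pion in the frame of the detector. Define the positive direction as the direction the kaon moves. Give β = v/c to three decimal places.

With v = 0.724 and u' = -0.923 (in units of c),
u = (u' + v)/(1 + u'v/c²):
u = (-0.923 + 0.724) / (1 + (-0.923)·0.724) = -0.1990/0.3317 = -0.5999
(Galilean addition would give -0.199c.)

β = -0.600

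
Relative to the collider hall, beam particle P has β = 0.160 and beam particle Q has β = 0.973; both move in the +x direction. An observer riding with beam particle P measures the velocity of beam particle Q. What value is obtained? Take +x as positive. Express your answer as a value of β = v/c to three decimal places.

β_A = 0.160, β_B = 0.973.
Transform to A's frame with the inverse velocity-addition law: u' = (u − v)/(1 − uv/c²), taking u = β_B and v = β_A.
u' = (0.973 − 0.160) / (1 − (0.160)(0.973)) = 0.8130/0.8443 = 0.9629.

β = +0.963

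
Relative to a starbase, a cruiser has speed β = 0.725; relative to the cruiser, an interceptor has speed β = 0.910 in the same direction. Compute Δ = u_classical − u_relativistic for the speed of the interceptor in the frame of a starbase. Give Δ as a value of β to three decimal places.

Galilean: u_cl = 0.910 + 0.725 = 1.6350.
Relativistic: u_rel = (0.910 + 0.725) / (1 + 0.910·0.725) = 1.6350/1.6598 = 0.9851.
Δ = 1.6350 − 0.9851 = 0.6499.
(The classical prediction exceeds c; the relativistic result does not.)

Δ = 0.650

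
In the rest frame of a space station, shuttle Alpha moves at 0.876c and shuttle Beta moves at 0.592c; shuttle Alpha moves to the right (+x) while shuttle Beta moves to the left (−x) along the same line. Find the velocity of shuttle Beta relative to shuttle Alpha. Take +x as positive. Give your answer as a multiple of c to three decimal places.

-0.967c

β_A = 0.876, β_B = -0.592.
Transform to A's frame with the inverse velocity-addition law: u' = (u − v)/(1 − uv/c²), taking u = β_B and v = β_A.
u' = (-0.592 − 0.876) / (1 − (0.876)(-0.592)) = -1.4680/1.5186 = -0.9667.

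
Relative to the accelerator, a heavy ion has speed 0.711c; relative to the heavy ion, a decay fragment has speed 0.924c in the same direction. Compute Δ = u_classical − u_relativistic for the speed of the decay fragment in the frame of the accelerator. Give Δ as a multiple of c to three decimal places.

Galilean: u_cl = 0.924 + 0.711 = 1.6350.
Relativistic: u_rel = (0.924 + 0.711) / (1 + 0.924·0.711) = 1.6350/1.6570 = 0.9867.
Δ = 1.6350 − 0.9867 = 0.6483.
(The classical prediction exceeds c; the relativistic result does not.)

Δ = 0.648c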